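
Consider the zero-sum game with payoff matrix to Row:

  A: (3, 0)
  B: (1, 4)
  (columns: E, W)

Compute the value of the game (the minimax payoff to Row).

Row minima: A → 0, B → 1; maximin = 1.
Column maxima: E → 3, W → 4; minimax = 3.
1 ≠ 3, so there is no saddle point; optimal play is mixed.
Let Row play A with probability p. Expected payoff against E: 3p + 1(1−p) = 2p + 1; against W: 0p + 4(1−p) = −4p + 4.
Setting these equal: 2p + 1 = −4p + 4 ⇒ 6p = 3 ⇒ p = 1/2, and the value is (2)·(1/2) + 1 = 2.
For Column: with q = P(E), equating A's and B's payoffs gives 3q = −3q + 4 ⇒ q = 2/3.

2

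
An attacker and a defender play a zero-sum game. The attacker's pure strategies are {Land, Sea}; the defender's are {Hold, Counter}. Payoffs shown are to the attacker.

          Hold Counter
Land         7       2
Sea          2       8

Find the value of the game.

Row minima: Land → 2, Sea → 2; maximin = 2.
Column maxima: Hold → 7, Counter → 8; minimax = 7.
2 ≠ 7, so there is no saddle point; optimal play is mixed.
Let the attacker play Land with probability p. Expected payoff against Hold: 7p + 2(1−p) = 5p + 2; against Counter: 2p + 8(1−p) = −6p + 8.
Setting these equal: 5p + 2 = −6p + 8 ⇒ 11p = 6 ⇒ p = 6/11, and the value is (5)·(6/11) + 2 = 52/11.
For the defender: with q = P(Hold), equating Land's and Sea's payoffs gives 5q + 2 = −6q + 8 ⇒ q = 6/11.

52/11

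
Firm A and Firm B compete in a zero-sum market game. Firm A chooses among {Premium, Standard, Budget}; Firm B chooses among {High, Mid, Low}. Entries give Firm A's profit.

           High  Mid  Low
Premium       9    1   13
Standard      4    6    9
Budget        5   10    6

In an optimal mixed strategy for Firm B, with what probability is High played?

9/13

Row minima: Premium → 1, Standard → 4, Budget → 5; maximin = 5.
Column maxima: High → 9, Mid → 10, Low → 13; minimax = 9.
5 ≠ 9, so there is no saddle point; optimal play is mixed.
Low is strictly dominated by High (it gives Firm A strictly more in every row), so Firm B never plays it.
With Low eliminated, Standard is strictly dominated by Budget (Budget gives Firm A strictly more in every remaining column), so Firm A never plays it.
On the remaining 2×2 (Premium, Budget vs High, Mid):
Let Firm A play Premium with probability p. Expected payoff against High: 9p + 5(1−p) = 4p + 5; against Mid: 1p + 10(1−p) = −9p + 10.
Setting these equal: 4p + 5 = −9p + 10 ⇒ 13p = 5 ⇒ p = 5/13, and the value is (4)·(5/13) + 5 = 85/13.
For Firm B: with q = P(High), equating Premium's and Budget's payoffs gives 8q + 1 = −5q + 10 ⇒ q = 9/13.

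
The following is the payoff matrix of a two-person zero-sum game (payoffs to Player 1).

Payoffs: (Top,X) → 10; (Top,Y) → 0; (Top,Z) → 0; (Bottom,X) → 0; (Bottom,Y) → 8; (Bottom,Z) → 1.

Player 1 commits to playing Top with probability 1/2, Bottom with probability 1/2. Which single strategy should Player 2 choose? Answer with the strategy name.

Z

If Player 2 plays X, Player 1's expected payoff is (1/2)·10 + (1/2)·0 = 5.
If Player 2 plays Y, Player 1's expected payoff is (1/2)·0 + (1/2)·8 = 4.
If Player 2 plays Z, Player 1's expected payoff is (1/2)·0 + (1/2)·1 = 1/2.
Player 2 minimizes Player 1's payoff; the smallest is 1/2, so the best response is Z.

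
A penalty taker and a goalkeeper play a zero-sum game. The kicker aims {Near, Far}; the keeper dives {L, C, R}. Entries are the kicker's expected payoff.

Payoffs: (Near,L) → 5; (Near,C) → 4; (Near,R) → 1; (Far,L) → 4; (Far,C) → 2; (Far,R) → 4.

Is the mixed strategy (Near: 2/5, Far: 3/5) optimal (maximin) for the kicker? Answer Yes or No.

Yes

Against L this mix gives (2/5)·5 + (3/5)·4 = 22/5.
Against C this mix gives (2/5)·4 + (3/5)·2 = 14/5.
Against R this mix gives (2/5)·1 + (3/5)·4 = 14/5.
All of the keeper's active replies (C, R) yield 14/5, and no column does worse for the kicker. The mix makes the keeper indifferent and guarantees 14/5, so it is optimal.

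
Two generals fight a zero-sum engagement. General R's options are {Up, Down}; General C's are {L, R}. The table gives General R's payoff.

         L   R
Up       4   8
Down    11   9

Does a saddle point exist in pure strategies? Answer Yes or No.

Row minima: Up → 4, Down → 9; maximin = 9.
Column maxima: L → 11, R → 9; minimax = 9.
maximin = minimax = 9, so a saddle point exists.

Yes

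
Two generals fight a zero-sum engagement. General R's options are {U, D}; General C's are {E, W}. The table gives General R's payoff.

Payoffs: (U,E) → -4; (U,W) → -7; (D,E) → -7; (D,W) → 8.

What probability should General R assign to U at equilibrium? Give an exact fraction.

Row minima: U → -7, D → -7; maximin = -7.
Column maxima: E → -4, W → 8; minimax = -4.
-7 ≠ -4, so there is no saddle point; optimal play is mixed.
Let General R play U with probability p. Expected payoff against E: (-4)p + (-7)(1−p) = 3p − 7; against W: (-7)p + 8(1−p) = −15p + 8.
Setting these equal: 3p − 7 = −15p + 8 ⇒ 18p = 15 ⇒ p = 5/6, and the value is (3)·(5/6) − 7 = -9/2.
For General C: with q = P(E), equating U's and D's payoffs gives 3q − 7 = −15q + 8 ⇒ q = 5/6.

5/6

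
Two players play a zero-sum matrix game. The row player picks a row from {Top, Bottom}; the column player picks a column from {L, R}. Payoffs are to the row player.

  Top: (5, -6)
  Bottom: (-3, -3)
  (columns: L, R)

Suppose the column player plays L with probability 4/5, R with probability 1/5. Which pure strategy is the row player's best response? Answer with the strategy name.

Top

Expected payoff of Top: (4/5)·5 + (1/5)·(-6) = 14/5.
Expected payoff of Bottom: (4/5)·(-3) + (1/5)·(-3) = -3.
The largest is 14/5, so the row player's best response is Top.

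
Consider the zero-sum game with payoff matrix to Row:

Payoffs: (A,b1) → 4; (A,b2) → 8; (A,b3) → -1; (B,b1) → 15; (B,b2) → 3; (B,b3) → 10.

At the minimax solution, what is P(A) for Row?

7/16

Row minima: A → -1, B → 3; maximin = 3.
Column maxima: b1 → 15, b2 → 8, b3 → 10; minimax = 8.
3 ≠ 8, so there is no saddle point; optimal play is mixed.
b1 is strictly dominated by b3 (it gives Row strictly more in every row), so Column never plays it.
On the remaining 2×2 (A, B vs b2, b3):
Let Row play A with probability p. Expected payoff against b2: 8p + 3(1−p) = 5p + 3; against b3: (-1)p + 10(1−p) = −11p + 10.
Setting these equal: 5p + 3 = −11p + 10 ⇒ 16p = 7 ⇒ p = 7/16, and the value is (5)·(7/16) + 3 = 83/16.
For Column: with q = P(b2), equating A's and B's payoffs gives 9q − 1 = −7q + 10 ⇒ q = 11/16.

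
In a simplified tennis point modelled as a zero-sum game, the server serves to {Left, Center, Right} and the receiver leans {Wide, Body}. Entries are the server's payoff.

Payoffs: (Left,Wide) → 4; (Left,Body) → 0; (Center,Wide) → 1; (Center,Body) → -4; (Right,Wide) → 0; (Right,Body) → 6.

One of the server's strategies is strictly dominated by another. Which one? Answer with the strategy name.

Center

Left gives a strictly higher payoff than Center against every column: 4 > 1, 0 > -4.
So Center is strictly dominated and the server never plays it.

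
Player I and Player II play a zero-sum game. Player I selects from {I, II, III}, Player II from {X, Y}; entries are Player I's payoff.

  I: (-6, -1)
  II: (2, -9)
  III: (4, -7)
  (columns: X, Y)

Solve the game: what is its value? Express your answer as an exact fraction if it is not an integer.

Row minima: I → -6, II → -9, III → -7; maximin = -6.
Column maxima: X → 4, Y → -1; minimax = -1.
-6 ≠ -1, so there is no saddle point; optimal play is mixed.
II is strictly dominated by III, so Player I never plays it.
On the remaining 2×2 (I, III vs X, Y):
Let Player I play I with probability p. Expected payoff against X: (-6)p + 4(1−p) = −10p + 4; against Y: (-1)p + (-7)(1−p) = 6p − 7.
Setting these equal: −10p + 4 = 6p − 7 ⇒ −16p = -11 ⇒ p = 11/16, and the value is (-10)·(11/16) + 4 = -23/8.
For Player II: with q = P(X), equating I's and III's payoffs gives −5q − 1 = 11q − 7 ⇒ q = 3/8.

-23/8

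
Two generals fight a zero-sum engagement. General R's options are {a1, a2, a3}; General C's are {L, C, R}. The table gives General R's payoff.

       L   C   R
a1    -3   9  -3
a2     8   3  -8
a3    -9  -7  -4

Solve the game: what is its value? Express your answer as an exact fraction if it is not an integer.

Row minima: a1 → -3, a2 → -8, a3 → -9; maximin = -3.
Column maxima: L → 8, C → 9, R → -3; minimax = -3.
Since maximin = minimax = -3, there is a saddle point and the value is -3.

-3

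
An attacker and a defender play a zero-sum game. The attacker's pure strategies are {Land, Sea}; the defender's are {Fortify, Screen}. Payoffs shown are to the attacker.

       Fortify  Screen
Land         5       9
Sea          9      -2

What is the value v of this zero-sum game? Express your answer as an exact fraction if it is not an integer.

Row minima: Land → 5, Sea → -2; maximin = 5.
Column maxima: Fortify → 9, Screen → 9; minimax = 9.
5 ≠ 9, so there is no saddle point; optimal play is mixed.
Let the attacker play Land with probability p. Expected payoff against Fortify: 5p + 9(1−p) = −4p + 9; against Screen: 9p + (-2)(1−p) = 11p − 2.
Setting these equal: −4p + 9 = 11p − 2 ⇒ −15p = -11 ⇒ p = 11/15, and the value is (-4)·(11/15) + 9 = 91/15.
For the defender: with q = P(Fortify), equating Land's and Sea's payoffs gives −4q + 9 = 11q − 2 ⇒ q = 11/15.

91/15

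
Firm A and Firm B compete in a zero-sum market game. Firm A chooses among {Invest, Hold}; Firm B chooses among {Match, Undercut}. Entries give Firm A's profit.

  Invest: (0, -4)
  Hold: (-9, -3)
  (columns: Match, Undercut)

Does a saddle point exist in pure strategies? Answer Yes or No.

No

Row minima: Invest → -4, Hold → -9; maximin = -4.
Column maxima: Match → 0, Undercut → -3; minimax = -3.
-4 ≠ -3, so no pure-strategy equilibrium exists.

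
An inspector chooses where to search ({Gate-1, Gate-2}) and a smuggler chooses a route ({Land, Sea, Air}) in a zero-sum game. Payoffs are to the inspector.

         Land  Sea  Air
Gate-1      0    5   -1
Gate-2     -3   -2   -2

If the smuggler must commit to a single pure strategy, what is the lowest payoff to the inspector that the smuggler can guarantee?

-1

Column maxima: Land → 0, Sea → 5, Air → -1.
The smallest of these is -1.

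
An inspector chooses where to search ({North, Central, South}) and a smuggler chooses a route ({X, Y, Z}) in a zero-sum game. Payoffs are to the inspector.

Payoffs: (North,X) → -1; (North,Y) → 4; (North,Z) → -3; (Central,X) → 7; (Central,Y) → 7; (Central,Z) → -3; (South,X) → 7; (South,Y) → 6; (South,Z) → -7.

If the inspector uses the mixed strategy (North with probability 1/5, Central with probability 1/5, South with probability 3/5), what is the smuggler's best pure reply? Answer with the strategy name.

If the smuggler plays X, the inspector's expected payoff is (1/5)·(-1) + (1/5)·7 + (3/5)·7 = 27/5.
If the smuggler plays Y, the inspector's expected payoff is (1/5)·4 + (1/5)·7 + (3/5)·6 = 29/5.
If the smuggler plays Z, the inspector's expected payoff is (1/5)·(-3) + (1/5)·(-3) + (3/5)·(-7) = -27/5.
The smuggler minimizes the inspector's payoff; the smallest is -27/5, so the best response is Z.

Z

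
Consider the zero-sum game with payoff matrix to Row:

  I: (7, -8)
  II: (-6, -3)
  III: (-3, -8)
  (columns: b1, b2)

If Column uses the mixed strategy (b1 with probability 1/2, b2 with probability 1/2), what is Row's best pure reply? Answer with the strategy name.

Expected payoff of I: (1/2)·7 + (1/2)·(-8) = -1/2.
Expected payoff of II: (1/2)·(-6) + (1/2)·(-3) = -9/2.
Expected payoff of III: (1/2)·(-3) + (1/2)·(-8) = -11/2.
The largest is -1/2, so Row's best response is I.

I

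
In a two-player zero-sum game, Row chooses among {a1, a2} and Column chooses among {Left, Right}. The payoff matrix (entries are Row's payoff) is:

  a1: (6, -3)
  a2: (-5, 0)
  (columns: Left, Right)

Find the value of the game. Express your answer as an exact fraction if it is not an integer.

Row minima: a1 → -3, a2 → -5; maximin = -3.
Column maxima: Left → 6, Right → 0; minimax = 0.
-3 ≠ 0, so there is no saddle point; optimal play is mixed.
Let Row play a1 with probability p. Expected payoff against Left: 6p + (-5)(1−p) = 11p − 5; against Right: (-3)p + 0(1−p) = −3p.
Setting these equal: 11p − 5 = −3p ⇒ 14p = 5 ⇒ p = 5/14, and the value is (11)·(5/14) − 5 = -15/14.
For Column: with q = P(Left), equating a1's and a2's payoffs gives 9q − 3 = −5q ⇒ q = 3/14.

-15/14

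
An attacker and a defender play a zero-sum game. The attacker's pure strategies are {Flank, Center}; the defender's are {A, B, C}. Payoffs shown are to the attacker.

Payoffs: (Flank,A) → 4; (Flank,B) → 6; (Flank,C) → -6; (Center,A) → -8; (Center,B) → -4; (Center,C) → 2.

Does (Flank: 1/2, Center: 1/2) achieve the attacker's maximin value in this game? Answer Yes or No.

Against A this mix gives (1/2)·4 + (1/2)·(-8) = -2.
Against B this mix gives (1/2)·6 + (1/2)·(-4) = 1.
Against C this mix gives (1/2)·(-6) + (1/2)·2 = -2.
All of the defender's active replies (A, C) yield -2, and no column does worse for the attacker. The mix makes the defender indifferent and guarantees -2, so it is optimal.

Yes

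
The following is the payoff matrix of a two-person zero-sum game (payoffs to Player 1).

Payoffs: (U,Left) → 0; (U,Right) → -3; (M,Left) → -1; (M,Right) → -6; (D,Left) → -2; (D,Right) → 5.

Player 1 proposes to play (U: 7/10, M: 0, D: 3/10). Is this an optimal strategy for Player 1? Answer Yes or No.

Against Left this mix gives (7/10)·0 + (3/10)·(-2) = -3/5.
Against Right this mix gives (7/10)·(-3) + (3/10)·5 = -3/5.
All of Player 2's active replies (Left, Right) yield -3/5, and no column does worse for Player 1. The mix makes Player 2 indifferent and guarantees -3/5, so it is optimal.

Yes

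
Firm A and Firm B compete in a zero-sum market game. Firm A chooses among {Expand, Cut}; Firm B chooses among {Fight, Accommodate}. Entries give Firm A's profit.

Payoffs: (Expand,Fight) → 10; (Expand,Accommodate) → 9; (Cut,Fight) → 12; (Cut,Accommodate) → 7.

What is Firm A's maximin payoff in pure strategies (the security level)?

9

Row minima: Expand → 9, Cut → 7.
The best of these is 9.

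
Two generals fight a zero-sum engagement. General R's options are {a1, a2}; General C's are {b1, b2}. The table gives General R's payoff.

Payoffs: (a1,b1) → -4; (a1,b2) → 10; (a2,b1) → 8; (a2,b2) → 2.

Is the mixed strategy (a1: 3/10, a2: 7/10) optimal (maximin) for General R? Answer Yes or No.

Against b1 this mix gives (3/10)·(-4) + (7/10)·8 = 22/5.
Against b2 this mix gives (3/10)·10 + (7/10)·2 = 22/5.
All of General C's active replies (b1, b2) yield 22/5, and no column does worse for General R. The mix makes General C indifferent and guarantees 22/5, so it is optimal.

Yes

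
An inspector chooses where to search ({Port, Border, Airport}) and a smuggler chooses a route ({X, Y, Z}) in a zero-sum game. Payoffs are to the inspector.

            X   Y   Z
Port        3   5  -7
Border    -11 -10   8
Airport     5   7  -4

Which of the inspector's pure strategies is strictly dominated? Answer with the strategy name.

Port

Airport gives a strictly higher payoff than Port against every column: 5 > 3, 7 > 5, -4 > -7.
So Port is strictly dominated and the inspector never plays it.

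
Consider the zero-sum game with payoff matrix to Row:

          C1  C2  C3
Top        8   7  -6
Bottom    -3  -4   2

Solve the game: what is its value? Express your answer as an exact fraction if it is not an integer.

-10/19

Row minima: Top → -6, Bottom → -4; maximin = -4.
Column maxima: C1 → 8, C2 → 7, C3 → 2; minimax = 2.
-4 ≠ 2, so there is no saddle point; optimal play is mixed.
C1 is strictly dominated by C2 (it gives Row strictly more in every row), so Column never plays it.
On the remaining 2×2 (Top, Bottom vs C2, C3):
Let Row play Top with probability p. Expected payoff against C2: 7p + (-4)(1−p) = 11p − 4; against C3: (-6)p + 2(1−p) = −8p + 2.
Setting these equal: 11p − 4 = −8p + 2 ⇒ 19p = 6 ⇒ p = 6/19, and the value is (11)·(6/19) − 4 = -10/19.
For Column: with q = P(C2), equating Top's and Bottom's payoffs gives 13q − 6 = −6q + 2 ⇒ q = 8/19.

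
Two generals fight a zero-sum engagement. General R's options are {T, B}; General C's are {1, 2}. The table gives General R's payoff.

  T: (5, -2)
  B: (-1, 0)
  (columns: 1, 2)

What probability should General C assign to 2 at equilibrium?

Row minima: T → -2, B → -1; maximin = -1.
Column maxima: 1 → 5, 2 → 0; minimax = 0.
-1 ≠ 0, so there is no saddle point; optimal play is mixed.
Let General R play T with probability p. Expected payoff against 1: 5p + (-1)(1−p) = 6p − 1; against 2: (-2)p + 0(1−p) = −2p.
Setting these equal: 6p − 1 = −2p ⇒ 8p = 1 ⇒ p = 1/8, and the value is (6)·(1/8) − 1 = -1/4.
For General C: with q = P(1), equating T's and B's payoffs gives 7q − 2 = −q ⇒ q = 1/4.

3/4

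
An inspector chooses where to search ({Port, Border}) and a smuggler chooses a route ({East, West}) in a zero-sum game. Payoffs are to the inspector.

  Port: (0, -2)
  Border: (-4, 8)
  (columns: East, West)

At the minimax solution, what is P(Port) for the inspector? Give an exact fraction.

6/7

Row minima: Port → -2, Border → -4; maximin = -2.
Column maxima: East → 0, West → 8; minimax = 0.
-2 ≠ 0, so there is no saddle point; optimal play is mixed.
Let the inspector play Port with probability p. Expected payoff against East: 0p + (-4)(1−p) = 4p − 4; against West: (-2)p + 8(1−p) = −10p + 8.
Setting these equal: 4p − 4 = −10p + 8 ⇒ 14p = 12 ⇒ p = 6/7, and the value is (4)·(6/7) − 4 = -4/7.
For the smuggler: with q = P(East), equating Port's and Border's payoffs gives 2q − 2 = −12q + 8 ⇒ q = 5/7.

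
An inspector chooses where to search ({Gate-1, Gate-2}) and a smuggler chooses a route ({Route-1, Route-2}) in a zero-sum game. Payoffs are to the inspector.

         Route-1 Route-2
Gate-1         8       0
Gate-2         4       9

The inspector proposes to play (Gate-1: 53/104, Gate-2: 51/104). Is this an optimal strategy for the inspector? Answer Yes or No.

No

Against Route-1 this mix gives (53/104)·8 + (51/104)·4 = 157/26.
Against Route-2 this mix gives (53/104)·0 + (51/104)·9 = 459/104.
The smuggler will play Route-2, holding the inspector to 459/104. Shifting weight toward the row that does better against Route-2 would raise this floor (the equalizing mix achieves 72/13 against both Route-2 and Route-1), so the proposed strategy is not optimal.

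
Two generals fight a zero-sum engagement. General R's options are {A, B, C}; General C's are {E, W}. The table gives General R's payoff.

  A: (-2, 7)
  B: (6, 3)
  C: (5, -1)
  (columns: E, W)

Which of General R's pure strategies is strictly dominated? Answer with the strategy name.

C

B gives a strictly higher payoff than C against every column: 6 > 5, 3 > -1.
So C is strictly dominated and General R never plays it.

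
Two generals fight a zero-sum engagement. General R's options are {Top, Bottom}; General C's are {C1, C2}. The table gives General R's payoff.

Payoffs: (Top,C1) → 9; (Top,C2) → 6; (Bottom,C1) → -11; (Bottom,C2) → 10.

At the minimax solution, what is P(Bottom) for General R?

Row minima: Top → 6, Bottom → -11; maximin = 6.
Column maxima: C1 → 9, C2 → 10; minimax = 9.
6 ≠ 9, so there is no saddle point; optimal play is mixed.
Let General R play Top with probability p. Expected payoff against C1: 9p + (-11)(1−p) = 20p − 11; against C2: 6p + 10(1−p) = −4p + 10.
Setting these equal: 20p − 11 = −4p + 10 ⇒ 24p = 21 ⇒ p = 7/8, and the value is (20)·(7/8) − 11 = 13/2.
For General C: with q = P(C1), equating Top's and Bottom's payoffs gives 3q + 6 = −21q + 10 ⇒ q = 1/6.

1/8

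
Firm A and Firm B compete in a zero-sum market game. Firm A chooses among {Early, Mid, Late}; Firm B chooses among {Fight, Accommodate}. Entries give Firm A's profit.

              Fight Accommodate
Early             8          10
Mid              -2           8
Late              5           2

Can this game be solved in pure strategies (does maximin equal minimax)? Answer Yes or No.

Row minima: Early → 8, Mid → -2, Late → 2; maximin = 8.
Column maxima: Fight → 8, Accommodate → 10; minimax = 8.
maximin = minimax = 8, so a saddle point exists.

Yes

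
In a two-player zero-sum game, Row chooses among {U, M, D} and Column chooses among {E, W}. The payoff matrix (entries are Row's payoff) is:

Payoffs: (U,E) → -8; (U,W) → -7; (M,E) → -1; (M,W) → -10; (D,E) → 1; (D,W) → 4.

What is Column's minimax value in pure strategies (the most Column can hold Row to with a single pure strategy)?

1

Column maxima: E → 1, W → 4.
The smallest of these is 1.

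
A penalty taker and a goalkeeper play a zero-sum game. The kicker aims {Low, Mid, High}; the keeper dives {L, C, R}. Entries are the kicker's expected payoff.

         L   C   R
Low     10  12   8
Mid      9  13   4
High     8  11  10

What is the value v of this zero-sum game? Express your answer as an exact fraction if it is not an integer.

9

Row minima: Low → 8, Mid → 4, High → 8; maximin = 8.
Column maxima: L → 10, C → 13, R → 10; minimax = 10.
8 ≠ 10, so there is no saddle point; optimal play is mixed.
C is strictly dominated by L (it gives the kicker strictly more in every row), so the keeper never plays it.
With C eliminated, Mid is strictly dominated by Low (Low gives the kicker strictly more in every remaining column), so the kicker never plays it.
On the remaining 2×2 (Low, High vs L, R):
Let the kicker play Low with probability p. Expected payoff against L: 10p + 8(1−p) = 2p + 8; against R: 8p + 10(1−p) = −2p + 10.
Setting these equal: 2p + 8 = −2p + 10 ⇒ 4p = 2 ⇒ p = 1/2, and the value is (2)·(1/2) + 8 = 9.
For the keeper: with q = P(L), equating Low's and High's payoffs gives 2q + 8 = −2q + 10 ⇒ q = 1/2.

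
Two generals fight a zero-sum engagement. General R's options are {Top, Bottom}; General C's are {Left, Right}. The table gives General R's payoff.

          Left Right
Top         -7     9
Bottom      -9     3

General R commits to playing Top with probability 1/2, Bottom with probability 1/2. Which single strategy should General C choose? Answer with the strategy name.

If General C plays Left, General R's expected payoff is (1/2)·(-7) + (1/2)·(-9) = -8.
If General C plays Right, General R's expected payoff is (1/2)·9 + (1/2)·3 = 6.
General C minimizes General R's payoff; the smallest is -8, so the best response is Left.

Left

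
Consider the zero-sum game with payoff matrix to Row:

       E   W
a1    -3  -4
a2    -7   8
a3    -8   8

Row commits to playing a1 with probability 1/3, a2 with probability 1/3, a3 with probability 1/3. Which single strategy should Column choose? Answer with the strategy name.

If Column plays E, Row's expected payoff is (1/3)·(-3) + (1/3)·(-7) + (1/3)·(-8) = -6.
If Column plays W, Row's expected payoff is (1/3)·(-4) + (1/3)·8 + (1/3)·8 = 4.
Column minimizes Row's payoff; the smallest is -6, so the best response is E.

E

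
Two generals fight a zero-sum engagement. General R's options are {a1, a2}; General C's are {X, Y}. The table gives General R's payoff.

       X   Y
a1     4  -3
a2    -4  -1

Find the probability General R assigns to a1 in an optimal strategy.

Row minima: a1 → -3, a2 → -4; maximin = -3.
Column maxima: X → 4, Y → -1; minimax = -1.
-3 ≠ -1, so there is no saddle point; optimal play is mixed.
Let General R play a1 with probability p. Expected payoff against X: 4p + (-4)(1−p) = 8p − 4; against Y: (-3)p + (-1)(1−p) = −2p − 1.
Setting these equal: 8p − 4 = −2p − 1 ⇒ 10p = 3 ⇒ p = 3/10, and the value is (8)·(3/10) − 4 = -8/5.
For General C: with q = P(X), equating a1's and a2's payoffs gives 7q − 3 = −3q − 1 ⇒ q = 1/5.

3/10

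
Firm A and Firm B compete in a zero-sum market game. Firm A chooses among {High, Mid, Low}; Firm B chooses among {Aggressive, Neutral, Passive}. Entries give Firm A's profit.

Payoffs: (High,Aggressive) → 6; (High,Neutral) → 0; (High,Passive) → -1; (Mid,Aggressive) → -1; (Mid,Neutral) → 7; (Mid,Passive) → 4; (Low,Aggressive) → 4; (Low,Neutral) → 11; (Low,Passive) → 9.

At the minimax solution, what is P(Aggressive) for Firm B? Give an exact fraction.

Row minima: High → -1, Mid → -1, Low → 4; maximin = 4.
Column maxima: Aggressive → 6, Neutral → 11, Passive → 9; minimax = 6.
4 ≠ 6, so there is no saddle point; optimal play is mixed.
Mid is strictly dominated by Low, so Firm A never plays it.
Neutral is strictly dominated by Passive (it gives Firm A strictly more in every row), so Firm B never plays it.
On the remaining 2×2 (High, Low vs Aggressive, Passive):
Let Firm A play High with probability p. Expected payoff against Aggressive: 6p + 4(1−p) = 2p + 4; against Passive: (-1)p + 9(1−p) = −10p + 9.
Setting these equal: 2p + 4 = −10p + 9 ⇒ 12p = 5 ⇒ p = 5/12, and the value is (2)·(5/12) + 4 = 29/6.
For Firm B: with q = P(Aggressive), equating High's and Low's payoffs gives 7q − 1 = −5q + 9 ⇒ q = 5/6.

5/6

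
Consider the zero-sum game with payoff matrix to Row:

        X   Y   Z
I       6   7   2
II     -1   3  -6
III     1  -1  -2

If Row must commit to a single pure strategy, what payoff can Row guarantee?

2

Row minima: I → 2, II → -6, III → -2.
The best of these is 2.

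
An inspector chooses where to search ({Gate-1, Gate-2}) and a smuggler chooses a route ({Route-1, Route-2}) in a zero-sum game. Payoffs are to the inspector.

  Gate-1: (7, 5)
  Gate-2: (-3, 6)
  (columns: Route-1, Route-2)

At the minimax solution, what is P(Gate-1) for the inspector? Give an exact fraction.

9/11

Row minima: Gate-1 → 5, Gate-2 → -3; maximin = 5.
Column maxima: Route-1 → 7, Route-2 → 6; minimax = 6.
5 ≠ 6, so there is no saddle point; optimal play is mixed.
Let the inspector play Gate-1 with probability p. Expected payoff against Route-1: 7p + (-3)(1−p) = 10p − 3; against Route-2: 5p + 6(1−p) = −p + 6.
Setting these equal: 10p − 3 = −p + 6 ⇒ 11p = 9 ⇒ p = 9/11, and the value is (10)·(9/11) − 3 = 57/11.
For the smuggler: with q = P(Route-1), equating Gate-1's and Gate-2's payoffs gives 2q + 5 = −9q + 6 ⇒ q = 1/11.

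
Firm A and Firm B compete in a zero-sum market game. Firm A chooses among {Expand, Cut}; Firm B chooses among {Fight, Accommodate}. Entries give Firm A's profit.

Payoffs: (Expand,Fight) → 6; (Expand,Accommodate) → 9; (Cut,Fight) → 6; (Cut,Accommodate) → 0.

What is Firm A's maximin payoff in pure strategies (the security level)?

6

Row minima: Expand → 6, Cut → 0.
The best of these is 6.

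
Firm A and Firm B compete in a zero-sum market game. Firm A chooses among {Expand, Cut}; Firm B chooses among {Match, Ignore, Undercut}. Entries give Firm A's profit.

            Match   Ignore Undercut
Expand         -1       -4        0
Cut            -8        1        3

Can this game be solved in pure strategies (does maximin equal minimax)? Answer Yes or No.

No

Row minima: Expand → -4, Cut → -8; maximin = -4.
Column maxima: Match → -1, Ignore → 1, Undercut → 3; minimax = -1.
-4 ≠ -1, so no pure-strategy equilibrium exists.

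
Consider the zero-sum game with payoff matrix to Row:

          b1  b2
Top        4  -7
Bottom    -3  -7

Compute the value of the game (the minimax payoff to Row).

-7

Row minima: Top → -7, Bottom → -7; maximin = -7.
Column maxima: b1 → 4, b2 → -7; minimax = -7.
Since maximin = minimax = -7, there is a saddle point and the value is -7.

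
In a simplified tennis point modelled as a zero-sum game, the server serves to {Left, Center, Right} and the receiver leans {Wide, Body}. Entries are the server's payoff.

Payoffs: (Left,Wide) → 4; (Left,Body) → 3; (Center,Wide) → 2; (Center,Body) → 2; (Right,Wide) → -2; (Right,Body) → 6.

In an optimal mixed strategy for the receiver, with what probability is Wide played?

Row minima: Left → 3, Center → 2, Right → -2; maximin = 3.
Column maxima: Wide → 4, Body → 6; minimax = 4.
3 ≠ 4, so there is no saddle point; optimal play is mixed.
Center is strictly dominated by Left, so the server never plays it.
On the remaining 2×2 (Left, Right vs Wide, Body):
Let the server play Left with probability p. Expected payoff against Wide: 4p + (-2)(1−p) = 6p − 2; against Body: 3p + 6(1−p) = −3p + 6.
Setting these equal: 6p − 2 = −3p + 6 ⇒ 9p = 8 ⇒ p = 8/9, and the value is (6)·(8/9) − 2 = 10/3.
For the receiver: with q = P(Wide), equating Left's and Right's payoffs gives q + 3 = −8q + 6 ⇒ q = 1/3.

1/3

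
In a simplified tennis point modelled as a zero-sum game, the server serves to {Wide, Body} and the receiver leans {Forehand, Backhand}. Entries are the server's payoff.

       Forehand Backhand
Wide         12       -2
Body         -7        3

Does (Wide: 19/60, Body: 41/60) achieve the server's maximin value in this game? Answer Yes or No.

Against Forehand this mix gives (19/60)·12 + (41/60)·(-7) = -59/60.
Against Backhand this mix gives (19/60)·(-2) + (41/60)·3 = 17/12.
The receiver will play Forehand, holding the server to -59/60. Shifting weight toward the row that does better against Forehand would raise this floor (the equalizing mix achieves 11/12 against both Forehand and Backhand), so the proposed strategy is not optimal.

No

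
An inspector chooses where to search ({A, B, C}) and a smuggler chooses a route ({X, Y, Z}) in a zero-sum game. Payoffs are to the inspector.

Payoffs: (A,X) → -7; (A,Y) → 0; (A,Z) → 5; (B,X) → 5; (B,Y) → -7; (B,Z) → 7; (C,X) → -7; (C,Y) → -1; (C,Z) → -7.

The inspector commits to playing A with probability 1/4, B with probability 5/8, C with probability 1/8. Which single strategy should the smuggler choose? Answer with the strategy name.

If the smuggler plays X, the inspector's expected payoff is (1/4)·(-7) + (5/8)·5 + (1/8)·(-7) = 1/2.
If the smuggler plays Y, the inspector's expected payoff is (1/4)·0 + (5/8)·(-7) + (1/8)·(-1) = -9/2.
If the smuggler plays Z, the inspector's expected payoff is (1/4)·5 + (5/8)·7 + (1/8)·(-7) = 19/4.
The smuggler minimizes the inspector's payoff; the smallest is -9/2, so the best response is Y.

Y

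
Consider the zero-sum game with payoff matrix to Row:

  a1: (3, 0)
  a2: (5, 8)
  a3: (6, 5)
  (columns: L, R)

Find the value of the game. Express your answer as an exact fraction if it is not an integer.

Row minima: a1 → 0, a2 → 5, a3 → 5; maximin = 5.
Column maxima: L → 6, R → 8; minimax = 6.
5 ≠ 6, so there is no saddle point; optimal play is mixed.
a1 is strictly dominated by a2, so Row never plays it.
On the remaining 2×2 (a2, a3 vs L, R):
Let Row play a2 with probability p. Expected payoff against L: 5p + 6(1−p) = −p + 6; against R: 8p + 5(1−p) = 3p + 5.
Setting these equal: −p + 6 = 3p + 5 ⇒ −4p = -1 ⇒ p = 1/4, and the value is (-1)·(1/4) + 6 = 23/4.
For Column: with q = P(L), equating a2's and a3's payoffs gives −3q + 8 = q + 5 ⇒ q = 3/4.

23/4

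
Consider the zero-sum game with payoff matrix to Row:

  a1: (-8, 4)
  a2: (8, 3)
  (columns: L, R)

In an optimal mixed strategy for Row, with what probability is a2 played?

Row minima: a1 → -8, a2 → 3; maximin = 3.
Column maxima: L → 8, R → 4; minimax = 4.
3 ≠ 4, so there is no saddle point; optimal play is mixed.
Let Row play a1 with probability p. Expected payoff against L: (-8)p + 8(1−p) = −16p + 8; against R: 4p + 3(1−p) = p + 3.
Setting these equal: −16p + 8 = p + 3 ⇒ −17p = -5 ⇒ p = 5/17, and the value is (-16)·(5/17) + 8 = 56/17.
For Column: with q = P(L), equating a1's and a2's payoffs gives −12q + 4 = 5q + 3 ⇒ q = 1/17.

12/17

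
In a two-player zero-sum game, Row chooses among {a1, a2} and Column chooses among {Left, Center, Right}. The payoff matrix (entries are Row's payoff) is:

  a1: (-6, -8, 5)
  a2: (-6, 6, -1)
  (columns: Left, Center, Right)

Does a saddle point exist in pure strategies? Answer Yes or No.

Yes

Row minima: a1 → -8, a2 → -6; maximin = -6.
Column maxima: Left → -6, Center → 6, Right → 5; minimax = -6.
maximin = minimax = -6, so a saddle point exists.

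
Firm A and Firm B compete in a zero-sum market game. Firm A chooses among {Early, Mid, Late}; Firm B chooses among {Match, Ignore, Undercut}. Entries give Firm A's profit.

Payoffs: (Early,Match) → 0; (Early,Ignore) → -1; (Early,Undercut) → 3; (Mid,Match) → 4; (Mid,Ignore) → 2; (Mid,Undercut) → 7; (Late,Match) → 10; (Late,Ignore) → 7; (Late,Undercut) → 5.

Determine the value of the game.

39/7

Row minima: Early → -1, Mid → 2, Late → 5; maximin = 5.
Column maxima: Match → 10, Ignore → 7, Undercut → 7; minimax = 7.
5 ≠ 7, so there is no saddle point; optimal play is mixed.
Early is strictly dominated by Mid, so Firm A never plays it.
Match is strictly dominated by Ignore (it gives Firm A strictly more in every row), so Firm B never plays it.
On the remaining 2×2 (Mid, Late vs Ignore, Undercut):
Let Firm A play Mid with probability p. Expected payoff against Ignore: 2p + 7(1−p) = −5p + 7; against Undercut: 7p + 5(1−p) = 2p + 5.
Setting these equal: −5p + 7 = 2p + 5 ⇒ −7p = -2 ⇒ p = 2/7, and the value is (-5)·(2/7) + 7 = 39/7.
For Firm B: with q = P(Ignore), equating Mid's and Late's payoffs gives −5q + 7 = 2q + 5 ⇒ q = 2/7.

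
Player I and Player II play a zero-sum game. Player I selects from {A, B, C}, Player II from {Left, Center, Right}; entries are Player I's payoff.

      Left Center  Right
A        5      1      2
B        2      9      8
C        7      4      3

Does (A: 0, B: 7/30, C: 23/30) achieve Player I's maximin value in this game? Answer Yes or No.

No

Against Left this mix gives (7/30)·2 + (23/30)·7 = 35/6.
Against Center this mix gives (7/30)·9 + (23/30)·4 = 31/6.
Against Right this mix gives (7/30)·8 + (23/30)·3 = 25/6.
Player II will play Right, holding Player I to 25/6. Shifting weight toward the row that does better against Right would raise this floor (the equalizing mix achieves 5 against both Right and Left), so the proposed strategy is not optimal.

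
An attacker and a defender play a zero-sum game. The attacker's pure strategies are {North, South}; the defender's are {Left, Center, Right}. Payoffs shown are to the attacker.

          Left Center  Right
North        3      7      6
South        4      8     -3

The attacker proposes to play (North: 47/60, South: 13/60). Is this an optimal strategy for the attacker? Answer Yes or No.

Against Left this mix gives (47/60)·3 + (13/60)·4 = 193/60.
Against Center this mix gives (47/60)·7 + (13/60)·8 = 433/60.
Against Right this mix gives (47/60)·6 + (13/60)·(-3) = 81/20.
The defender will play Left, holding the attacker to 193/60. Shifting weight toward the row that does better against Left would raise this floor (the equalizing mix achieves 33/10 against both Left and Right), so the proposed strategy is not optimal.

No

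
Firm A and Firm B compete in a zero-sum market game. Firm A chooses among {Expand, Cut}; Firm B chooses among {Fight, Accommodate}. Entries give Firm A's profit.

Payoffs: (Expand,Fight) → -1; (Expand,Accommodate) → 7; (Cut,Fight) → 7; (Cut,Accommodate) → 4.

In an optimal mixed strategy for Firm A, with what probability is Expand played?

3/11

Row minima: Expand → -1, Cut → 4; maximin = 4.
Column maxima: Fight → 7, Accommodate → 7; minimax = 7.
4 ≠ 7, so there is no saddle point; optimal play is mixed.
Let Firm A play Expand with probability p. Expected payoff against Fight: (-1)p + 7(1−p) = −8p + 7; against Accommodate: 7p + 4(1−p) = 3p + 4.
Setting these equal: −8p + 7 = 3p + 4 ⇒ −11p = -3 ⇒ p = 3/11, and the value is (-8)·(3/11) + 7 = 53/11.
For Firm B: with q = P(Fight), equating Expand's and Cut's payoffs gives −8q + 7 = 3q + 4 ⇒ q = 3/11.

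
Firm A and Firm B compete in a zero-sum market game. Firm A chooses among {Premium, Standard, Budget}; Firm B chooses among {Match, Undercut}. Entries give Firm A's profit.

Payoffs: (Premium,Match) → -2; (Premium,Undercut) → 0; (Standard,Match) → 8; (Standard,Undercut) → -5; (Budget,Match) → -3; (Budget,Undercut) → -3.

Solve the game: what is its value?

-2/3

Row minima: Premium → -2, Standard → -5, Budget → -3; maximin = -2.
Column maxima: Match → 8, Undercut → 0; minimax = 0.
-2 ≠ 0, so there is no saddle point; optimal play is mixed.
Budget is strictly dominated by Premium, so Firm A never plays it.
On the remaining 2×2 (Premium, Standard vs Match, Undercut):
Let Firm A play Premium with probability p. Expected payoff against Match: (-2)p + 8(1−p) = −10p + 8; against Undercut: 0p + (-5)(1−p) = 5p − 5.
Setting these equal: −10p + 8 = 5p − 5 ⇒ −15p = -13 ⇒ p = 13/15, and the value is (-10)·(13/15) + 8 = -2/3.
For Firm B: with q = P(Match), equating Premium's and Standard's payoffs gives −2q = 13q − 5 ⇒ q = 1/3.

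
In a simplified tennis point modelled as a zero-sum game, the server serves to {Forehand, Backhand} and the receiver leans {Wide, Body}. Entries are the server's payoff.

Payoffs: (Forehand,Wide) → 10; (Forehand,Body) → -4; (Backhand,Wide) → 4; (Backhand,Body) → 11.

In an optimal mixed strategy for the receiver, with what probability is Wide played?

Row minima: Forehand → -4, Backhand → 4; maximin = 4.
Column maxima: Wide → 10, Body → 11; minimax = 10.
4 ≠ 10, so there is no saddle point; optimal play is mixed.
Let the server play Forehand with probability p. Expected payoff against Wide: 10p + 4(1−p) = 6p + 4; against Body: (-4)p + 11(1−p) = −15p + 11.
Setting these equal: 6p + 4 = −15p + 11 ⇒ 21p = 7 ⇒ p = 1/3, and the value is (6)·(1/3) + 4 = 6.
For the receiver: with q = P(Wide), equating Forehand's and Backhand's payoffs gives 14q − 4 = −7q + 11 ⇒ q = 5/7.

5/7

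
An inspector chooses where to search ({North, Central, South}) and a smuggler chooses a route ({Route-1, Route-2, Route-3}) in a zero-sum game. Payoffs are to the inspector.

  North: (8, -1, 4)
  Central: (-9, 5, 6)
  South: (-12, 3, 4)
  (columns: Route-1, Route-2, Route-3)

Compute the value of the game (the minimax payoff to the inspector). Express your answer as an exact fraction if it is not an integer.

31/23

Row minima: North → -1, Central → -9, South → -12; maximin = -1.
Column maxima: Route-1 → 8, Route-2 → 5, Route-3 → 6; minimax = 5.
-1 ≠ 5, so there is no saddle point; optimal play is mixed.
South is strictly dominated by Central, so the inspector never plays it.
Route-3 is strictly dominated by Route-2 (it gives the inspector strictly more in every row), so the smuggler never plays it.
On the remaining 2×2 (North, Central vs Route-1, Route-2):
Let the inspector play North with probability p. Expected payoff against Route-1: 8p + (-9)(1−p) = 17p − 9; against Route-2: (-1)p + 5(1−p) = −6p + 5.
Setting these equal: 17p − 9 = −6p + 5 ⇒ 23p = 14 ⇒ p = 14/23, and the value is (17)·(14/23) − 9 = 31/23.
For the smuggler: with q = P(Route-1), equating North's and Central's payoffs gives 9q − 1 = −14q + 5 ⇒ q = 6/23.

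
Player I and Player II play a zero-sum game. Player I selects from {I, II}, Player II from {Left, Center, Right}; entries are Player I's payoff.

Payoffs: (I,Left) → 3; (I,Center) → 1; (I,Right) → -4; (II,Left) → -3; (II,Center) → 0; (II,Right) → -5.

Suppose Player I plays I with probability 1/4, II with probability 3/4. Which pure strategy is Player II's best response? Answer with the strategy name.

If Player II plays Left, Player I's expected payoff is (1/4)·3 + (3/4)·(-3) = -3/2.
If Player II plays Center, Player I's expected payoff is (1/4)·1 + (3/4)·0 = 1/4.
If Player II plays Right, Player I's expected payoff is (1/4)·(-4) + (3/4)·(-5) = -19/4.
Player II minimizes Player I's payoff; the smallest is -19/4, so the best response is Right.

Right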